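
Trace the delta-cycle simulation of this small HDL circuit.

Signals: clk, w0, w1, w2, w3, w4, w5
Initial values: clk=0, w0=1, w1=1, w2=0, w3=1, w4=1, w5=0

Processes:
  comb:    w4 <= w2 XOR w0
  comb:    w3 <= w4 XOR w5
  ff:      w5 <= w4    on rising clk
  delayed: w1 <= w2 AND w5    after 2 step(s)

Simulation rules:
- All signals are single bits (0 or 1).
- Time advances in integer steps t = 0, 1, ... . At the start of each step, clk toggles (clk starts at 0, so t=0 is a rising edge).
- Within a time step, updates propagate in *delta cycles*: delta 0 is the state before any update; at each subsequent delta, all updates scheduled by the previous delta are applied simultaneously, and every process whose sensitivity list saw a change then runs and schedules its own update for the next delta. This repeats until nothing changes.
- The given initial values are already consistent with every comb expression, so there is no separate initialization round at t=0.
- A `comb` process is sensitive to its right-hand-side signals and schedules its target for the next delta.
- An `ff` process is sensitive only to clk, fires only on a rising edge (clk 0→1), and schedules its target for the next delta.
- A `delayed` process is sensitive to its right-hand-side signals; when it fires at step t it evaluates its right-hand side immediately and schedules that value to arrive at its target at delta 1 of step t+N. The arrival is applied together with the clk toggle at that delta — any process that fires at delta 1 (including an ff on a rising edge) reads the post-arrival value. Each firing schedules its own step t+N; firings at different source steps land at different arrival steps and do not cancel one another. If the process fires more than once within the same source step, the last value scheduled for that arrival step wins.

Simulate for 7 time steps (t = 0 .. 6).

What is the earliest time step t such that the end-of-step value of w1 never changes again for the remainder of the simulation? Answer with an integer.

2

t0.Δ0 w5=0 w3=1 w4=1 clk=0 w2=0 w0=1 w1=1
t0.Δ1 w5=0 w3=1 w4=1 clk=1 w2=0 w0=1 w1=1
t0.Δ2 w5=1 w3=1 w4=1 clk=1 w2=0 w0=1 w1=1
t0.Δ3 w5=1 w3=0 w4=1 clk=1 w2=0 w0=1 w1=1
t1.Δ0 w5=1 w3=0 w4=1 clk=1 w2=0 w0=1 w1=1
t1.Δ1 w5=1 w3=0 w4=1 clk=0 w2=0 w0=1 w1=1
t2.Δ0 w5=1 w3=0 w4=1 clk=0 w2=0 w0=1 w1=1
t2.Δ1 w5=1 w3=0 w4=1 clk=1 w2=0 w0=1 w1=0
t3.Δ0 w5=1 w3=0 w4=1 clk=1 w2=0 w0=1 w1=0
t3.Δ1 w5=1 w3=0 w4=1 clk=0 w2=0 w0=1 w1=0
t4.Δ0 w5=1 w3=0 w4=1 clk=0 w2=0 w0=1 w1=0
t4.Δ1 w5=1 w3=0 w4=1 clk=1 w2=0 w0=1 w1=0
t5.Δ0 w5=1 w3=0 w4=1 clk=1 w2=0 w0=1 w1=0
t5.Δ1 w5=1 w3=0 w4=1 clk=0 w2=0 w0=1 w1=0
t6.Δ0 w5=1 w3=0 w4=1 clk=0 w2=0 w0=1 w1=0
t6.Δ1 w5=1 w3=0 w4=1 clk=1 w2=0 w0=1 w1=0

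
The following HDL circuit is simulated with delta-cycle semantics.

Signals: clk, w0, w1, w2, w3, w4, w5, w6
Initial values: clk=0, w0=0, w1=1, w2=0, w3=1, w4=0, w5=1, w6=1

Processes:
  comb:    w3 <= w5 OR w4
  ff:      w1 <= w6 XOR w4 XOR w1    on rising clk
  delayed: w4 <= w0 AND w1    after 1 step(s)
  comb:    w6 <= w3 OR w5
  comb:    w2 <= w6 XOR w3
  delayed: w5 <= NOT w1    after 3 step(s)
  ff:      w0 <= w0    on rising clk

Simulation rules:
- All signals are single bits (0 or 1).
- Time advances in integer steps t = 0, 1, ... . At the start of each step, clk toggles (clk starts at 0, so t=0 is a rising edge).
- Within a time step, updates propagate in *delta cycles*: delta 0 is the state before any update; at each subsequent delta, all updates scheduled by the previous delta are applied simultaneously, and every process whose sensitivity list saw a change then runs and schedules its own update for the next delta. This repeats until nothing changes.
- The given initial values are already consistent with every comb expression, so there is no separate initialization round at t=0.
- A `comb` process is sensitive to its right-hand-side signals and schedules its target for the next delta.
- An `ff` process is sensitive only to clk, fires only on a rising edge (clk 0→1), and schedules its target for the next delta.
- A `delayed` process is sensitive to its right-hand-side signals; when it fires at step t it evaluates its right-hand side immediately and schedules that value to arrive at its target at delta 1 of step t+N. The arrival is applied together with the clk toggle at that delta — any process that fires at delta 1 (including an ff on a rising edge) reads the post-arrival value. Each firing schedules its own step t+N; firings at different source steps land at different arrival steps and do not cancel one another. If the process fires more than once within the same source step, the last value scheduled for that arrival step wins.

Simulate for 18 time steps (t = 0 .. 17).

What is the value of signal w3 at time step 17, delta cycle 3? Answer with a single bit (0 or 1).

0

t0.Δ0 w3=1 w0=0 w4=0 w2=0 w5=1 w1=1 clk=0 w6=1
t0.Δ1 w3=1 w0=0 w4=0 w2=0 w5=1 w1=1 clk=1 w6=1
t0.Δ2 w3=1 w0=0 w4=0 w2=0 w5=1 w1=0 clk=1 w6=1
t1.Δ0 w3=1 w0=0 w4=0 w2=0 w5=1 w1=0 clk=1 w6=1
t1.Δ1 w3=1 w0=0 w4=0 w2=0 w5=1 w1=0 clk=0 w6=1
t2.Δ0 w3=1 w0=0 w4=0 w2=0 w5=1 w1=0 clk=0 w6=1
t2.Δ1 w3=1 w0=0 w4=0 w2=0 w5=1 w1=0 clk=1 w6=1
t2.Δ2 w3=1 w0=0 w4=0 w2=0 w5=1 w1=1 clk=1 w6=1
t3.Δ0 w3=1 w0=0 w4=0 w2=0 w5=1 w1=1 clk=1 w6=1
t3.Δ1 w3=1 w0=0 w4=0 w2=0 w5=1 w1=1 clk=0 w6=1
t4.Δ0 w3=1 w0=0 w4=0 w2=0 w5=1 w1=1 clk=0 w6=1
t4.Δ1 w3=1 w0=0 w4=0 w2=0 w5=1 w1=1 clk=1 w6=1
t4.Δ2 w3=1 w0=0 w4=0 w2=0 w5=1 w1=0 clk=1 w6=1
t5.Δ0 w3=1 w0=0 w4=0 w2=0 w5=1 w1=0 clk=1 w6=1
t5.Δ1 w3=1 w0=0 w4=0 w2=0 w5=0 w1=0 clk=0 w6=1
t5.Δ2 w3=0 w0=0 w4=0 w2=0 w5=0 w1=0 clk=0 w6=1
t5.Δ3 w3=0 w0=0 w4=0 w2=1 w5=0 w1=0 clk=0 w6=0
t5.Δ4 w3=0 w0=0 w4=0 w2=0 w5=0 w1=0 clk=0 w6=0
t6.Δ0 w3=0 w0=0 w4=0 w2=0 w5=0 w1=0 clk=0 w6=0
t6.Δ1 w3=0 w0=0 w4=0 w2=0 w5=0 w1=0 clk=1 w6=0
t7.Δ0 w3=0 w0=0 w4=0 w2=0 w5=0 w1=0 clk=1 w6=0
t7.Δ1 w3=0 w0=0 w4=0 w2=0 w5=1 w1=0 clk=0 w6=0
t7.Δ2 w3=1 w0=0 w4=0 w2=0 w5=1 w1=0 clk=0 w6=1
t8.Δ0 w3=1 w0=0 w4=0 w2=0 w5=1 w1=0 clk=0 w6=1
t8.Δ1 w3=1 w0=0 w4=0 w2=0 w5=1 w1=0 clk=1 w6=1
t8.Δ2 w3=1 w0=0 w4=0 w2=0 w5=1 w1=1 clk=1 w6=1
t9.Δ0 w3=1 w0=0 w4=0 w2=0 w5=1 w1=1 clk=1 w6=1
t9.Δ1 w3=1 w0=0 w4=0 w2=0 w5=1 w1=1 clk=0 w6=1
t10.Δ0 w3=1 w0=0 w4=0 w2=0 w5=1 w1=1 clk=0 w6=1
t10.Δ1 w3=1 w0=0 w4=0 w2=0 w5=1 w1=1 clk=1 w6=1
t10.Δ2 w3=1 w0=0 w4=0 w2=0 w5=1 w1=0 clk=1 w6=1
t11.Δ0 w3=1 w0=0 w4=0 w2=0 w5=1 w1=0 clk=1 w6=1
t11.Δ1 w3=1 w0=0 w4=0 w2=0 w5=0 w1=0 clk=0 w6=1
t11.Δ2 w3=0 w0=0 w4=0 w2=0 w5=0 w1=0 clk=0 w6=1
t11.Δ3 w3=0 w0=0 w4=0 w2=1 w5=0 w1=0 clk=0 w6=0
t11.Δ4 w3=0 w0=0 w4=0 w2=0 w5=0 w1=0 clk=0 w6=0
t12.Δ0 w3=0 w0=0 w4=0 w2=0 w5=0 w1=0 clk=0 w6=0
t12.Δ1 w3=0 w0=0 w4=0 w2=0 w5=0 w1=0 clk=1 w6=0
t13.Δ0 w3=0 w0=0 w4=0 w2=0 w5=0 w1=0 clk=1 w6=0
t13.Δ1 w3=0 w0=0 w4=0 w2=0 w5=1 w1=0 clk=0 w6=0
t13.Δ2 w3=1 w0=0 w4=0 w2=0 w5=1 w1=0 clk=0 w6=1
t14.Δ0 w3=1 w0=0 w4=0 w2=0 w5=1 w1=0 clk=0 w6=1
t14.Δ1 w3=1 w0=0 w4=0 w2=0 w5=1 w1=0 clk=1 w6=1
t14.Δ2 w3=1 w0=0 w4=0 w2=0 w5=1 w1=1 clk=1 w6=1
t15.Δ0 w3=1 w0=0 w4=0 w2=0 w5=1 w1=1 clk=1 w6=1
t15.Δ1 w3=1 w0=0 w4=0 w2=0 w5=1 w1=1 clk=0 w6=1
t16.Δ0 w3=1 w0=0 w4=0 w2=0 w5=1 w1=1 clk=0 w6=1
t16.Δ1 w3=1 w0=0 w4=0 w2=0 w5=1 w1=1 clk=1 w6=1
t16.Δ2 w3=1 w0=0 w4=0 w2=0 w5=1 w1=0 clk=1 w6=1
t17.Δ0 w3=1 w0=0 w4=0 w2=0 w5=1 w1=0 clk=1 w6=1
t17.Δ1 w3=1 w0=0 w4=0 w2=0 w5=0 w1=0 clk=0 w6=1
t17.Δ2 w3=0 w0=0 w4=0 w2=0 w5=0 w1=0 clk=0 w6=1
t17.Δ3 w3=0 w0=0 w4=0 w2=1 w5=0 w1=0 clk=0 w6=0
t17.Δ4 w3=0 w0=0 w4=0 w2=0 w5=0 w1=0 clk=0 w6=0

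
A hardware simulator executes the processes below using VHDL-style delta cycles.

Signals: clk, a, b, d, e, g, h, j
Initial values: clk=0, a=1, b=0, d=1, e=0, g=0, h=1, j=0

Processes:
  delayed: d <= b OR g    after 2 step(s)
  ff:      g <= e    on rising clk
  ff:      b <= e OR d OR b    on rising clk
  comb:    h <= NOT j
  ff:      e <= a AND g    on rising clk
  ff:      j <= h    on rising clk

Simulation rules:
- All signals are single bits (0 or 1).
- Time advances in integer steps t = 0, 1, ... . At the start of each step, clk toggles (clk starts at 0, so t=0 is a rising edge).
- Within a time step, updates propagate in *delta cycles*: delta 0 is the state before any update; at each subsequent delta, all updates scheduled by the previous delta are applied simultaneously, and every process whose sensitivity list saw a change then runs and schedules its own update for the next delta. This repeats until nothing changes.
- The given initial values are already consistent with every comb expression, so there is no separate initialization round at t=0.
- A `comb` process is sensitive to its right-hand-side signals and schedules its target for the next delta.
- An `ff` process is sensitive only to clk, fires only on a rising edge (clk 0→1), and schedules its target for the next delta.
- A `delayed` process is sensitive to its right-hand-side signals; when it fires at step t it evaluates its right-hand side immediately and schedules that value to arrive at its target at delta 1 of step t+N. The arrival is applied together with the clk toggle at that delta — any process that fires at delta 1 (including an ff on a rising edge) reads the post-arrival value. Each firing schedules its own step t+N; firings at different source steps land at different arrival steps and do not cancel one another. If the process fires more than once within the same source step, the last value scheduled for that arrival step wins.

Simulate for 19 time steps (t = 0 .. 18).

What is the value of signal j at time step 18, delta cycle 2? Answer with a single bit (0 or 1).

0

[bits: h,d,g,a,clk,e,b,j]
t=0: Δ0=11010000 Δ1=11011000 Δ2=11011011 Δ3=01011011 | 3Δ
t=1: Δ0=01011011 Δ1=01010011 | 1Δ
t=2: Δ0=01010011 Δ1=01011011 Δ2=01011010 Δ3=11011010 | 3Δ
t=3: Δ0=11011010 Δ1=11010010 | 1Δ
t=4: Δ0=11010010 Δ1=11011010 Δ2=11011011 Δ3=01011011 | 3Δ
t=5: Δ0=01011011 Δ1=01010011 | 1Δ
t=6: Δ0=01010011 Δ1=01011011 Δ2=01011010 Δ3=11011010 | 3Δ
t=7: Δ0=11011010 Δ1=11010010 | 1Δ
t=8: Δ0=11010010 Δ1=11011010 Δ2=11011011 Δ3=01011011 | 3Δ
t=9: Δ0=01011011 Δ1=01010011 | 1Δ
t=10: Δ0=01010011 Δ1=01011011 Δ2=01011010 Δ3=11011010 | 3Δ
t=11: Δ0=11011010 Δ1=11010010 | 1Δ
t=12: Δ0=11010010 Δ1=11011010 Δ2=11011011 Δ3=01011011 | 3Δ
t=13: Δ0=01011011 Δ1=01010011 | 1Δ
t=14: Δ0=01010011 Δ1=01011011 Δ2=01011010 Δ3=11011010 | 3Δ
t=15: Δ0=11011010 Δ1=11010010 | 1Δ
t=16: Δ0=11010010 Δ1=11011010 Δ2=11011011 Δ3=01011011 | 3Δ
t=17: Δ0=01011011 Δ1=01010011 | 1Δ
t=18: Δ0=01010011 Δ1=01011011 Δ2=01011010 Δ3=11011010 | 3Δ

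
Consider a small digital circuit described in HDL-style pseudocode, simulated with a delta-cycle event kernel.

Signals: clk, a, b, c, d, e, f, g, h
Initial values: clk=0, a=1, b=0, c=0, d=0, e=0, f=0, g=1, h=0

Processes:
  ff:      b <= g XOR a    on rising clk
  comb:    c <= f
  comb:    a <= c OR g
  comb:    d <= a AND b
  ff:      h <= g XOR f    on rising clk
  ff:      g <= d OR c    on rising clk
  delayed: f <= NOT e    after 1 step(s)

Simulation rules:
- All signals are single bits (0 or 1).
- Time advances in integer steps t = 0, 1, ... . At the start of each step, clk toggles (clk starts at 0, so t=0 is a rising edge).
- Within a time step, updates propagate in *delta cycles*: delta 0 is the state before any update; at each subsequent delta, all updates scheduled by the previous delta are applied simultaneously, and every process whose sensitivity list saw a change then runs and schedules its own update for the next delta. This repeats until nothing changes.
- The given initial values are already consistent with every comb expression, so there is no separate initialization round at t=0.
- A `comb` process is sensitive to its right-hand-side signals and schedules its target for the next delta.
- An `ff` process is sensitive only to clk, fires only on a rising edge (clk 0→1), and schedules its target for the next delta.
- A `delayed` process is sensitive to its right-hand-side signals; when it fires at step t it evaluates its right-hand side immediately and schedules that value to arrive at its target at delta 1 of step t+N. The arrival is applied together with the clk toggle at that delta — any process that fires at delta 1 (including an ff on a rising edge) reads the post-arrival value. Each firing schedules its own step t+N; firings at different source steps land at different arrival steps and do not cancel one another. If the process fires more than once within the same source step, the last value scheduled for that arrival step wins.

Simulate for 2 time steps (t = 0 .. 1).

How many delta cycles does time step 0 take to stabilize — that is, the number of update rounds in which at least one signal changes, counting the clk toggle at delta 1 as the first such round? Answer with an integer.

[bits: d,f,a,clk,b,e,g,c,h]
t=0: Δ0=001000100 Δ1=001100100 Δ2=001100001 Δ3=000100001 | 3Δ
t=1: Δ0=000100001 Δ1=000000001 | 1Δ

3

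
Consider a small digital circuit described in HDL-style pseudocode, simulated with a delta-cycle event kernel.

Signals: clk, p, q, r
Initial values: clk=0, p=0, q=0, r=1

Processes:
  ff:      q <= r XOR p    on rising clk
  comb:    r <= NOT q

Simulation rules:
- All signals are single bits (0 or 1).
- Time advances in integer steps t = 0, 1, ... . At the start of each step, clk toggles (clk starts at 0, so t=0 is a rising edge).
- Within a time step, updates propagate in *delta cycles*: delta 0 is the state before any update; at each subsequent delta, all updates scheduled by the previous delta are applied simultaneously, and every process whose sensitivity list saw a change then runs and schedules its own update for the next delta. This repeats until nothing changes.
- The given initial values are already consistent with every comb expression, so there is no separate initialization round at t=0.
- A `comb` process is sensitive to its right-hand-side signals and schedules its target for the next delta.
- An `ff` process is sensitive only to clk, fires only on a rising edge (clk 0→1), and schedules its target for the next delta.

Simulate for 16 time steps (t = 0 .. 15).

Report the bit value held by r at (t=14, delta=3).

t0.Δ0 clk=0 q=0 r=1 p=0
t0.Δ1 clk=1 q=0 r=1 p=0
t0.Δ2 clk=1 q=1 r=1 p=0
t0.Δ3 clk=1 q=1 r=0 p=0
t1.Δ0 clk=1 q=1 r=0 p=0
t1.Δ1 clk=0 q=1 r=0 p=0
t2.Δ0 clk=0 q=1 r=0 p=0
t2.Δ1 clk=1 q=1 r=0 p=0
t2.Δ2 clk=1 q=0 r=0 p=0
t2.Δ3 clk=1 q=0 r=1 p=0
t3.Δ0 clk=1 q=0 r=1 p=0
t3.Δ1 clk=0 q=0 r=1 p=0
t4.Δ0 clk=0 q=0 r=1 p=0
t4.Δ1 clk=1 q=0 r=1 p=0
t4.Δ2 clk=1 q=1 r=1 p=0
t4.Δ3 clk=1 q=1 r=0 p=0
t5.Δ0 clk=1 q=1 r=0 p=0
t5.Δ1 clk=0 q=1 r=0 p=0
t6.Δ0 clk=0 q=1 r=0 p=0
t6.Δ1 clk=1 q=1 r=0 p=0
t6.Δ2 clk=1 q=0 r=0 p=0
t6.Δ3 clk=1 q=0 r=1 p=0
t7.Δ0 clk=1 q=0 r=1 p=0
t7.Δ1 clk=0 q=0 r=1 p=0
t8.Δ0 clk=0 q=0 r=1 p=0
t8.Δ1 clk=1 q=0 r=1 p=0
t8.Δ2 clk=1 q=1 r=1 p=0
t8.Δ3 clk=1 q=1 r=0 p=0
t9.Δ0 clk=1 q=1 r=0 p=0
t9.Δ1 clk=0 q=1 r=0 p=0
t10.Δ0 clk=0 q=1 r=0 p=0
t10.Δ1 clk=1 q=1 r=0 p=0
t10.Δ2 clk=1 q=0 r=0 p=0
t10.Δ3 clk=1 q=0 r=1 p=0
t11.Δ0 clk=1 q=0 r=1 p=0
t11.Δ1 clk=0 q=0 r=1 p=0
t12.Δ0 clk=0 q=0 r=1 p=0
t12.Δ1 clk=1 q=0 r=1 p=0
t12.Δ2 clk=1 q=1 r=1 p=0
t12.Δ3 clk=1 q=1 r=0 p=0
t13.Δ0 clk=1 q=1 r=0 p=0
t13.Δ1 clk=0 q=1 r=0 p=0
t14.Δ0 clk=0 q=1 r=0 p=0
t14.Δ1 clk=1 q=1 r=0 p=0
t14.Δ2 clk=1 q=0 r=0 p=0
t14.Δ3 clk=1 q=0 r=1 p=0
t15.Δ0 clk=1 q=0 r=1 p=0
t15.Δ1 clk=0 q=0 r=1 p=0

1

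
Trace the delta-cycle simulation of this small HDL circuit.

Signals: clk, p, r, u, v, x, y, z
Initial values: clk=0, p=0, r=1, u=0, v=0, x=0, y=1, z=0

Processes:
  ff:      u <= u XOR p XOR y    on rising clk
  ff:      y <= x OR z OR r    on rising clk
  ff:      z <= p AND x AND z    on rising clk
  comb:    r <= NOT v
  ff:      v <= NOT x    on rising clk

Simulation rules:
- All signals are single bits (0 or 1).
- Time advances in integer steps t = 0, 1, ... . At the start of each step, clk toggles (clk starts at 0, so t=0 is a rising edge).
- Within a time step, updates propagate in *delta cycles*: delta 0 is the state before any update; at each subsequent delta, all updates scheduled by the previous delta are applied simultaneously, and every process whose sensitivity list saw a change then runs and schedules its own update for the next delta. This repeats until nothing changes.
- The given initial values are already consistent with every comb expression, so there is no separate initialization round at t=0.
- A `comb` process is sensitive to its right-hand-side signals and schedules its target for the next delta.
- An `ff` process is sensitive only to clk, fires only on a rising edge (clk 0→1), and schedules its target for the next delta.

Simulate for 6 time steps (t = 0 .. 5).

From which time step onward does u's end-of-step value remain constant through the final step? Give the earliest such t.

[bits: r,v,y,x,z,u,p,clk]
t=0: Δ0=10100000 Δ1=10100001 Δ2=11100101 Δ3=01100101 | 3Δ
t=1: Δ0=01100101 Δ1=01100100 | 1Δ
t=2: Δ0=01100100 Δ1=01100101 Δ2=01000001 | 2Δ
t=3: Δ0=01000001 Δ1=01000000 | 1Δ
t=4: Δ0=01000000 Δ1=01000001 | 1Δ
t=5: Δ0=01000001 Δ1=01000000 | 1Δ

2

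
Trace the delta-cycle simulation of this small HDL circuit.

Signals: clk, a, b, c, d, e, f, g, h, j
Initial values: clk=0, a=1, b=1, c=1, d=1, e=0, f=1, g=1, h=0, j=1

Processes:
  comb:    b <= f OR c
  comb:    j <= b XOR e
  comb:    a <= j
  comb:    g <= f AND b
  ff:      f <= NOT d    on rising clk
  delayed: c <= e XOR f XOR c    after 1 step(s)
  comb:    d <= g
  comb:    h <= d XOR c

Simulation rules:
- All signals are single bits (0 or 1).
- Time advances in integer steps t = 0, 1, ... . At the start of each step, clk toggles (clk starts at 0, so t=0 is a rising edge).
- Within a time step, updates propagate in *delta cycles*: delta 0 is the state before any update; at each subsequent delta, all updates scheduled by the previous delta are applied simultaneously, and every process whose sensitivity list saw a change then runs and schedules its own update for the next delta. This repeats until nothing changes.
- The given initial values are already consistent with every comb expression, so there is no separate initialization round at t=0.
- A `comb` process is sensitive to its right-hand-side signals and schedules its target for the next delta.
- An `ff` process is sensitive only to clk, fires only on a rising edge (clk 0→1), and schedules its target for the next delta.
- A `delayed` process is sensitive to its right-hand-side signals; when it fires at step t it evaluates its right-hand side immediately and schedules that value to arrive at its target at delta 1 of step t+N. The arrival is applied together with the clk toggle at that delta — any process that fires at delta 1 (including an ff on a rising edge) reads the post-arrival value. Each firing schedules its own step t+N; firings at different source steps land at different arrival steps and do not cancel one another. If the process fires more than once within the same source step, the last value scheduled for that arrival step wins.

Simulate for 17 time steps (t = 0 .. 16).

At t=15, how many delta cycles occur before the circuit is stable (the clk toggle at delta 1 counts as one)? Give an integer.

2

t0.Δ0 clk=0 j=1 h=0 b=1 c=1 f=1 g=1 d=1 e=0 a=1
t0.Δ1 clk=1 j=1 h=0 b=1 c=1 f=1 g=1 d=1 e=0 a=1
t0.Δ2 clk=1 j=1 h=0 b=1 c=1 f=0 g=1 d=1 e=0 a=1
t0.Δ3 clk=1 j=1 h=0 b=1 c=1 f=0 g=0 d=1 e=0 a=1
t0.Δ4 clk=1 j=1 h=0 b=1 c=1 f=0 g=0 d=0 e=0 a=1
t0.Δ5 clk=1 j=1 h=1 b=1 c=1 f=0 g=0 d=0 e=0 a=1
t1.Δ0 clk=1 j=1 h=1 b=1 c=1 f=0 g=0 d=0 e=0 a=1
t1.Δ1 clk=0 j=1 h=1 b=1 c=1 f=0 g=0 d=0 e=0 a=1
t2.Δ0 clk=0 j=1 h=1 b=1 c=1 f=0 g=0 d=0 e=0 a=1
t2.Δ1 clk=1 j=1 h=1 b=1 c=1 f=0 g=0 d=0 e=0 a=1
t2.Δ2 clk=1 j=1 h=1 b=1 c=1 f=1 g=0 d=0 e=0 a=1
t2.Δ3 clk=1 j=1 h=1 b=1 c=1 f=1 g=1 d=0 e=0 a=1
t2.Δ4 clk=1 j=1 h=1 b=1 c=1 f=1 g=1 d=1 e=0 a=1
t2.Δ5 clk=1 j=1 h=0 b=1 c=1 f=1 g=1 d=1 e=0 a=1
t3.Δ0 clk=1 j=1 h=0 b=1 c=1 f=1 g=1 d=1 e=0 a=1
t3.Δ1 clk=0 j=1 h=0 b=1 c=0 f=1 g=1 d=1 e=0 a=1
t3.Δ2 clk=0 j=1 h=1 b=1 c=0 f=1 g=1 d=1 e=0 a=1
t4.Δ0 clk=0 j=1 h=1 b=1 c=0 f=1 g=1 d=1 e=0 a=1
t4.Δ1 clk=1 j=1 h=1 b=1 c=1 f=1 g=1 d=1 e=0 a=1
t4.Δ2 clk=1 j=1 h=0 b=1 c=1 f=0 g=1 d=1 e=0 a=1
t4.Δ3 clk=1 j=1 h=0 b=1 c=1 f=0 g=0 d=1 e=0 a=1
t4.Δ4 clk=1 j=1 h=0 b=1 c=1 f=0 g=0 d=0 e=0 a=1
t4.Δ5 clk=1 j=1 h=1 b=1 c=1 f=0 g=0 d=0 e=0 a=1
t5.Δ0 clk=1 j=1 h=1 b=1 c=1 f=0 g=0 d=0 e=0 a=1
t5.Δ1 clk=0 j=1 h=1 b=1 c=1 f=0 g=0 d=0 e=0 a=1
t6.Δ0 clk=0 j=1 h=1 b=1 c=1 f=0 g=0 d=0 e=0 a=1
t6.Δ1 clk=1 j=1 h=1 b=1 c=1 f=0 g=0 d=0 e=0 a=1
t6.Δ2 clk=1 j=1 h=1 b=1 c=1 f=1 g=0 d=0 e=0 a=1
t6.Δ3 clk=1 j=1 h=1 b=1 c=1 f=1 g=1 d=0 e=0 a=1
t6.Δ4 clk=1 j=1 h=1 b=1 c=1 f=1 g=1 d=1 e=0 a=1
t6.Δ5 clk=1 j=1 h=0 b=1 c=1 f=1 g=1 d=1 e=0 a=1
t7.Δ0 clk=1 j=1 h=0 b=1 c=1 f=1 g=1 d=1 e=0 a=1
t7.Δ1 clk=0 j=1 h=0 b=1 c=0 f=1 g=1 d=1 e=0 a=1
t7.Δ2 clk=0 j=1 h=1 b=1 c=0 f=1 g=1 d=1 e=0 a=1
t8.Δ0 clk=0 j=1 h=1 b=1 c=0 f=1 g=1 d=1 e=0 a=1
t8.Δ1 clk=1 j=1 h=1 b=1 c=1 f=1 g=1 d=1 e=0 a=1
t8.Δ2 clk=1 j=1 h=0 b=1 c=1 f=0 g=1 d=1 e=0 a=1
t8.Δ3 clk=1 j=1 h=0 b=1 c=1 f=0 g=0 d=1 e=0 a=1
t8.Δ4 clk=1 j=1 h=0 b=1 c=1 f=0 g=0 d=0 e=0 a=1
t8.Δ5 clk=1 j=1 h=1 b=1 c=1 f=0 g=0 d=0 e=0 a=1
t9.Δ0 clk=1 j=1 h=1 b=1 c=1 f=0 g=0 d=0 e=0 a=1
t9.Δ1 clk=0 j=1 h=1 b=1 c=1 f=0 g=0 d=0 e=0 a=1
t10.Δ0 clk=0 j=1 h=1 b=1 c=1 f=0 g=0 d=0 e=0 a=1
t10.Δ1 clk=1 j=1 h=1 b=1 c=1 f=0 g=0 d=0 e=0 a=1
t10.Δ2 clk=1 j=1 h=1 b=1 c=1 f=1 g=0 d=0 e=0 a=1
t10.Δ3 clk=1 j=1 h=1 b=1 c=1 f=1 g=1 d=0 e=0 a=1
t10.Δ4 clk=1 j=1 h=1 b=1 c=1 f=1 g=1 d=1 e=0 a=1
t10.Δ5 clk=1 j=1 h=0 b=1 c=1 f=1 g=1 d=1 e=0 a=1
t11.Δ0 clk=1 j=1 h=0 b=1 c=1 f=1 g=1 d=1 e=0 a=1
t11.Δ1 clk=0 j=1 h=0 b=1 c=0 f=1 g=1 d=1 e=0 a=1
t11.Δ2 clk=0 j=1 h=1 b=1 c=0 f=1 g=1 d=1 e=0 a=1
t12.Δ0 clk=0 j=1 h=1 b=1 c=0 f=1 g=1 d=1 e=0 a=1
t12.Δ1 clk=1 j=1 h=1 b=1 c=1 f=1 g=1 d=1 e=0 a=1
t12.Δ2 clk=1 j=1 h=0 b=1 c=1 f=0 g=1 d=1 e=0 a=1
t12.Δ3 clk=1 j=1 h=0 b=1 c=1 f=0 g=0 d=1 e=0 a=1
t12.Δ4 clk=1 j=1 h=0 b=1 c=1 f=0 g=0 d=0 e=0 a=1
t12.Δ5 clk=1 j=1 h=1 b=1 c=1 f=0 g=0 d=0 e=0 a=1
t13.Δ0 clk=1 j=1 h=1 b=1 c=1 f=0 g=0 d=0 e=0 a=1
t13.Δ1 clk=0 j=1 h=1 b=1 c=1 f=0 g=0 d=0 e=0 a=1
t14.Δ0 clk=0 j=1 h=1 b=1 c=1 f=0 g=0 d=0 e=0 a=1
t14.Δ1 clk=1 j=1 h=1 b=1 c=1 f=0 g=0 d=0 e=0 a=1
t14.Δ2 clk=1 j=1 h=1 b=1 c=1 f=1 g=0 d=0 e=0 a=1
t14.Δ3 clk=1 j=1 h=1 b=1 c=1 f=1 g=1 d=0 e=0 a=1
t14.Δ4 clk=1 j=1 h=1 b=1 c=1 f=1 g=1 d=1 e=0 a=1
t14.Δ5 clk=1 j=1 h=0 b=1 c=1 f=1 g=1 d=1 e=0 a=1
t15.Δ0 clk=1 j=1 h=0 b=1 c=1 f=1 g=1 d=1 e=0 a=1
t15.Δ1 clk=0 j=1 h=0 b=1 c=0 f=1 g=1 d=1 e=0 a=1
t15.Δ2 clk=0 j=1 h=1 b=1 c=0 f=1 g=1 d=1 e=0 a=1
t16.Δ0 clk=0 j=1 h=1 b=1 c=0 f=1 g=1 d=1 e=0 a=1
t16.Δ1 clk=1 j=1 h=1 b=1 c=1 f=1 g=1 d=1 e=0 a=1
t16.Δ2 clk=1 j=1 h=0 b=1 c=1 f=0 g=1 d=1 e=0 a=1
t16.Δ3 clk=1 j=1 h=0 b=1 c=1 f=0 g=0 d=1 e=0 a=1
t16.Δ4 clk=1 j=1 h=0 b=1 c=1 f=0 g=0 d=0 e=0 a=1
t16.Δ5 clk=1 j=1 h=1 b=1 c=1 f=0 g=0 d=0 e=0 a=1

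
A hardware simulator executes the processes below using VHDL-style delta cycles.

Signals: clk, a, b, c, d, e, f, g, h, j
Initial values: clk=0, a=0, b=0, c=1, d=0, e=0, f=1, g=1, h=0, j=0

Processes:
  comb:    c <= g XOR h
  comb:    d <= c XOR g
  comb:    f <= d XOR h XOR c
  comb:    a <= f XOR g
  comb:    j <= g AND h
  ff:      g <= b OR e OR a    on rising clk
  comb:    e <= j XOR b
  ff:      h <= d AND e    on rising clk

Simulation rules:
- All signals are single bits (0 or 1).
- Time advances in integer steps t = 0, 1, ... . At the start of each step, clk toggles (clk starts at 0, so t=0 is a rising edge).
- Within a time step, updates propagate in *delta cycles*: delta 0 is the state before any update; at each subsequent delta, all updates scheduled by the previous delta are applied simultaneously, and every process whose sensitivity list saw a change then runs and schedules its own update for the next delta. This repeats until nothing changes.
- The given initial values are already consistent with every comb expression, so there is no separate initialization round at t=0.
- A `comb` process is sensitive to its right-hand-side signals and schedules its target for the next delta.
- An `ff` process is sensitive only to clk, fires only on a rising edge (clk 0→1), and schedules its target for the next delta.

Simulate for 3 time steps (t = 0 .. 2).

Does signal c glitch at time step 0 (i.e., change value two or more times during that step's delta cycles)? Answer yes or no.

no

t=0 Δ0: g=1 j=0 f=1 d=0 a=0 c=1 b=0 e=0 h=0 clk=0
  Δ1: clk:0→1
  Δ2: g:1→0
  Δ3: d:0→1, a:0→1, c:1→0
  Δ4: d:1→0
  Δ5: f:1→0
  Δ6: a:1→0
  (6Δ to stable)
t=1 Δ0: g=0 j=0 f=0 d=0 a=0 c=0 b=0 e=0 h=0 clk=1
  Δ1: clk:1→0
  (1Δ to stable)
t=2 Δ0: g=0 j=0 f=0 d=0 a=0 c=0 b=0 e=0 h=0 clk=0
  Δ1: clk:0→1
  (1Δ to stable)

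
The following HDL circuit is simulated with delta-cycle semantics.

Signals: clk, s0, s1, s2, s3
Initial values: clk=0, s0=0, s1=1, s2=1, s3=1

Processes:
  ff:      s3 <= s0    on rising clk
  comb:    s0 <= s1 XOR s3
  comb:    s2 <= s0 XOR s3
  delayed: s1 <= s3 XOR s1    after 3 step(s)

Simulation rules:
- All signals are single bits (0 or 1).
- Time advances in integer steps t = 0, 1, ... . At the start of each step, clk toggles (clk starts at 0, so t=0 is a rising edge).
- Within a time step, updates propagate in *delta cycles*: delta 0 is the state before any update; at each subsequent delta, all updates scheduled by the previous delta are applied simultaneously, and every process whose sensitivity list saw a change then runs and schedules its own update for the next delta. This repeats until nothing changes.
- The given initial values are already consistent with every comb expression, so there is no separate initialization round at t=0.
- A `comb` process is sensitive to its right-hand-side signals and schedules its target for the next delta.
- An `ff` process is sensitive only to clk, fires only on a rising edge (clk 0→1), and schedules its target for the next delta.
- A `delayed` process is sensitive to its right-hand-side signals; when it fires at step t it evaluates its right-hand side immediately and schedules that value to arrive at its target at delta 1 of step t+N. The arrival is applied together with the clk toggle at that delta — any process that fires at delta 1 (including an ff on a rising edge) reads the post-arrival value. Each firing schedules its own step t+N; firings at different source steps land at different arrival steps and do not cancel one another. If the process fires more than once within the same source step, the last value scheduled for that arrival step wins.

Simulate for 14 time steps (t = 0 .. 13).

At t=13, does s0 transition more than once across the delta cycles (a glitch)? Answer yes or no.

no

[bits: clk,s0,s3,s2,s1]
t=0: Δ0=00111 Δ1=10111 Δ2=10011 Δ3=11001 Δ4=11011 | 4Δ
t=1: Δ0=11011 Δ1=01011 | 1Δ
t=2: Δ0=01011 Δ1=11011 Δ2=11111 Δ3=10101 Δ4=10111 | 4Δ
t=3: Δ0=10111 Δ1=00111 | 1Δ
t=4: Δ0=00111 Δ1=10111 Δ2=10011 Δ3=11001 Δ4=11011 | 4Δ
t=5: Δ0=11011 Δ1=01010 Δ2=00010 Δ3=00000 | 3Δ
t=6: Δ0=00000 Δ1=10000 | 1Δ
t=7: Δ0=10000 Δ1=00001 Δ2=01001 Δ3=01011 | 3Δ
t=8: Δ0=01011 Δ1=11010 Δ2=10110 Δ3=11110 Δ4=11100 | 4Δ
t=9: Δ0=11100 Δ1=01100 | 1Δ
t=10: Δ0=01100 Δ1=11101 Δ2=10101 Δ3=10111 | 3Δ
t=11: Δ0=10111 Δ1=00111 | 1Δ
t=12: Δ0=00111 Δ1=10111 Δ2=10011 Δ3=11001 Δ4=11011 | 4Δ
t=13: Δ0=11011 Δ1=01010 Δ2=00010 Δ3=00000 | 3Δ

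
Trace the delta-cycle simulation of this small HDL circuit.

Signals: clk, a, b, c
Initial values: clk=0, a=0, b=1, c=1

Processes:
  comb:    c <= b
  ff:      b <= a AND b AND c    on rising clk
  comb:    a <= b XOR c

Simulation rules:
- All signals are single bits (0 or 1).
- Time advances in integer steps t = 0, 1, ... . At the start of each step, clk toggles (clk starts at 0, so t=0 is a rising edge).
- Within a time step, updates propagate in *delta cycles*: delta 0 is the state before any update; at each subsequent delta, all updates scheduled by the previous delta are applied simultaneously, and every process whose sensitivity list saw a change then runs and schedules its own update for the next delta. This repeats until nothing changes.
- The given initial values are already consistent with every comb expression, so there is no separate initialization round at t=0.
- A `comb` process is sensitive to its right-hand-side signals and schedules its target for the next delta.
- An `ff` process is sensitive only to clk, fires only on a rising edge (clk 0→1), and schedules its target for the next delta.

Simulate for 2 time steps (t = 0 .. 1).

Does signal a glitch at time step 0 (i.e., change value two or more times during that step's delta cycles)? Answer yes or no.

yes

t=0 Δ0: a=0 b=1 clk=0 c=1
  Δ1: clk:0→1
  Δ2: b:1→0
  Δ3: a:0→1, c:1→0
  Δ4: a:1→0
  (4Δ to stable)
t=1 Δ0: a=0 b=0 clk=1 c=0
  Δ1: clk:1→0
  (1Δ to stable)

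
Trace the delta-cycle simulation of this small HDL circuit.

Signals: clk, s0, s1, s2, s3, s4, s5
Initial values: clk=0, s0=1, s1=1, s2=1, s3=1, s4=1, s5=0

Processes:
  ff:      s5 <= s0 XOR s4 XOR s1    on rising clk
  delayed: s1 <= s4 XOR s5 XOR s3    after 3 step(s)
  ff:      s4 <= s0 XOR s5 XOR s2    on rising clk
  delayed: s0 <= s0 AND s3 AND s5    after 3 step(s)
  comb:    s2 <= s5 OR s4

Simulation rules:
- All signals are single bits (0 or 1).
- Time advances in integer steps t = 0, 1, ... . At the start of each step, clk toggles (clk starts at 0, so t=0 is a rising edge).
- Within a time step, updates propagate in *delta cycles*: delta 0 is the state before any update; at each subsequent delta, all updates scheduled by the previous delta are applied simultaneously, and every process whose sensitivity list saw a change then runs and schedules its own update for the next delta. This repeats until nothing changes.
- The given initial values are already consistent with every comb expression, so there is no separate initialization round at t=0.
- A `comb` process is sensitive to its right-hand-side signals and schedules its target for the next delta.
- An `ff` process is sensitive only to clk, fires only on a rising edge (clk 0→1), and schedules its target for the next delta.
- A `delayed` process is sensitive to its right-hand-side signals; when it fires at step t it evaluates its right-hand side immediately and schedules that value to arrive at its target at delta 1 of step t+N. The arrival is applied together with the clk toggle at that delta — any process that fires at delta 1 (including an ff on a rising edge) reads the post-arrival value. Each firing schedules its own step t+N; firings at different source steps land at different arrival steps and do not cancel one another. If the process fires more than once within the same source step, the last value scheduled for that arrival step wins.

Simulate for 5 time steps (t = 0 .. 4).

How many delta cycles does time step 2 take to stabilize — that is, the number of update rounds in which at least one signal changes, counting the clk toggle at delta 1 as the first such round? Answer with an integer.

2

t0.Δ0 s4=1 s3=1 s1=1 s2=1 s0=1 s5=0 clk=0
t0.Δ1 s4=1 s3=1 s1=1 s2=1 s0=1 s5=0 clk=1
t0.Δ2 s4=0 s3=1 s1=1 s2=1 s0=1 s5=1 clk=1
t1.Δ0 s4=0 s3=1 s1=1 s2=1 s0=1 s5=1 clk=1
t1.Δ1 s4=0 s3=1 s1=1 s2=1 s0=1 s5=1 clk=0
t2.Δ0 s4=0 s3=1 s1=1 s2=1 s0=1 s5=1 clk=0
t2.Δ1 s4=0 s3=1 s1=1 s2=1 s0=1 s5=1 clk=1
t2.Δ2 s4=1 s3=1 s1=1 s2=1 s0=1 s5=0 clk=1
t3.Δ0 s4=1 s3=1 s1=1 s2=1 s0=1 s5=0 clk=1
t3.Δ1 s4=1 s3=1 s1=0 s2=1 s0=1 s5=0 clk=0
t4.Δ0 s4=1 s3=1 s1=0 s2=1 s0=1 s5=0 clk=0
t4.Δ1 s4=1 s3=1 s1=0 s2=1 s0=1 s5=0 clk=1
t4.Δ2 s4=0 s3=1 s1=0 s2=1 s0=1 s5=0 clk=1
t4.Δ3 s4=0 s3=1 s1=0 s2=0 s0=1 s5=0 clk=1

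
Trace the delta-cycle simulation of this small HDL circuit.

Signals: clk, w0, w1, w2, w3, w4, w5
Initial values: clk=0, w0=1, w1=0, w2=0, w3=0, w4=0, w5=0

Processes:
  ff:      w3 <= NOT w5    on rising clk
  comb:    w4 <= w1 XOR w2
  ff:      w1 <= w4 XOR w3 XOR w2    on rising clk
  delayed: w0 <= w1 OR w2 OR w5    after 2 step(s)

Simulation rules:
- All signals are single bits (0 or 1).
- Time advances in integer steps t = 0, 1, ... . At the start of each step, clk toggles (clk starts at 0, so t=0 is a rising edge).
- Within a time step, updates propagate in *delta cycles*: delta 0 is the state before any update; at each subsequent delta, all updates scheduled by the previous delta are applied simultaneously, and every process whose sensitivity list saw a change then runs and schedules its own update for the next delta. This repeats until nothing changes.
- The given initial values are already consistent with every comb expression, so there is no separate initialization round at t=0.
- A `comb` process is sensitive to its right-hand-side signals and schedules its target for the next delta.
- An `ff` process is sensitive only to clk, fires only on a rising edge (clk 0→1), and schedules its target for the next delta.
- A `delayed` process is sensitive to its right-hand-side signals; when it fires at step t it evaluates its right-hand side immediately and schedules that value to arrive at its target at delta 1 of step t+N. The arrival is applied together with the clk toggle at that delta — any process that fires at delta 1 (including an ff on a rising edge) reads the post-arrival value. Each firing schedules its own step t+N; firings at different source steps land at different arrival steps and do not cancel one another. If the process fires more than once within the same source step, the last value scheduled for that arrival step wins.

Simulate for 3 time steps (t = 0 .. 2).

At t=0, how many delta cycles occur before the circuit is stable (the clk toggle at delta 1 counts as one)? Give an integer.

2

t=0 Δ0: clk=0 w5=0 w3=0 w4=0 w0=1 w1=0 w2=0
  Δ1: clk:0→1
  Δ2: w3:0→1
  (2Δ to stable)
t=1 Δ0: clk=1 w5=0 w3=1 w4=0 w0=1 w1=0 w2=0
  Δ1: clk:1→0
  (1Δ to stable)
t=2 Δ0: clk=0 w5=0 w3=1 w4=0 w0=1 w1=0 w2=0
  Δ1: clk:0→1
  Δ2: w1:0→1
  Δ3: w4:0→1
  (3Δ to stable)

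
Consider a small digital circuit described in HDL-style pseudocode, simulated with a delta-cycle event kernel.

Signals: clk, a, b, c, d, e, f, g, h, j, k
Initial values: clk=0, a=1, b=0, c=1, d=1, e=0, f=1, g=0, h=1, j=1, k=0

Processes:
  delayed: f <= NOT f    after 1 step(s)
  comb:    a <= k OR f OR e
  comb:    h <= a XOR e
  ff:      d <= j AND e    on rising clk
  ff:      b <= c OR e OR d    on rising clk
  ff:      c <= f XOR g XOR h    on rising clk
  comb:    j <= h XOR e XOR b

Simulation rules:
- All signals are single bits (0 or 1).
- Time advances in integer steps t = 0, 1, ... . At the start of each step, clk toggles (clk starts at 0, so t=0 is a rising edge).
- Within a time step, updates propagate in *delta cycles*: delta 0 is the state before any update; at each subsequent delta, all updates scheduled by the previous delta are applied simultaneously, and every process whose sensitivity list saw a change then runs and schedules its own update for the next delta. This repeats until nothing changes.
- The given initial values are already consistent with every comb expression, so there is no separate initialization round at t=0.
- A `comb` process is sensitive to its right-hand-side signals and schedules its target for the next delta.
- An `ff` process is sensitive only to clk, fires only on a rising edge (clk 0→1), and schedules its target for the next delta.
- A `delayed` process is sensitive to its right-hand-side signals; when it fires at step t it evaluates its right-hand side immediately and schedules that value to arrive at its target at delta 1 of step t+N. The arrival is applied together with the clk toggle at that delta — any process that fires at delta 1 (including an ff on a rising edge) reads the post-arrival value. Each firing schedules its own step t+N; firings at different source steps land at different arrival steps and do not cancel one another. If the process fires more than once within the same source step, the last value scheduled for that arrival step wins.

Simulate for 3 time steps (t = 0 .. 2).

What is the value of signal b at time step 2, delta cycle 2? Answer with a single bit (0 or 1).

0

t0.Δ0 g=0 j=1 clk=0 a=1 e=0 c=1 f=1 k=0 b=0 d=1 h=1
t0.Δ1 g=0 j=1 clk=1 a=1 e=0 c=1 f=1 k=0 b=0 d=1 h=1
t0.Δ2 g=0 j=1 clk=1 a=1 e=0 c=0 f=1 k=0 b=1 d=0 h=1
t0.Δ3 g=0 j=0 clk=1 a=1 e=0 c=0 f=1 k=0 b=1 d=0 h=1
t1.Δ0 g=0 j=0 clk=1 a=1 e=0 c=0 f=1 k=0 b=1 d=0 h=1
t1.Δ1 g=0 j=0 clk=0 a=1 e=0 c=0 f=1 k=0 b=1 d=0 h=1
t2.Δ0 g=0 j=0 clk=0 a=1 e=0 c=0 f=1 k=0 b=1 d=0 h=1
t2.Δ1 g=0 j=0 clk=1 a=1 e=0 c=0 f=1 k=0 b=1 d=0 h=1
t2.Δ2 g=0 j=0 clk=1 a=1 e=0 c=0 f=1 k=0 b=0 d=0 h=1
t2.Δ3 g=0 j=1 clk=1 a=1 e=0 c=0 f=1 k=0 b=0 d=0 h=1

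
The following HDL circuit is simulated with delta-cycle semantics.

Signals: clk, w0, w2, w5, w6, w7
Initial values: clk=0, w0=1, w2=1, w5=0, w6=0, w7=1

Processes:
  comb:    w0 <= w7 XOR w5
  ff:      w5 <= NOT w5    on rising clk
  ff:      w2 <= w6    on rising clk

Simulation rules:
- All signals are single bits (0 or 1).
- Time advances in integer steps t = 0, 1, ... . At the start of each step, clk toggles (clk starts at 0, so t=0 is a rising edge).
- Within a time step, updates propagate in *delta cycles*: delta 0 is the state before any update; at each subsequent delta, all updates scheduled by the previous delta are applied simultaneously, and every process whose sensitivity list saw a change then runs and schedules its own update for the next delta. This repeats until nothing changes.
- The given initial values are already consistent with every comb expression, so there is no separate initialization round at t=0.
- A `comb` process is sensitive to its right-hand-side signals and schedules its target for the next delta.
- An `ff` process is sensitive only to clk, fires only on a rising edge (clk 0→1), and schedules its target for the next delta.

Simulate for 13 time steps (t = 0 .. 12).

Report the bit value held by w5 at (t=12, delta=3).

1

t0.Δ0 w7=1 w5=0 w0=1 w2=1 w6=0 clk=0
t0.Δ1 w7=1 w5=0 w0=1 w2=1 w6=0 clk=1
t0.Δ2 w7=1 w5=1 w0=1 w2=0 w6=0 clk=1
t0.Δ3 w7=1 w5=1 w0=0 w2=0 w6=0 clk=1
t1.Δ0 w7=1 w5=1 w0=0 w2=0 w6=0 clk=1
t1.Δ1 w7=1 w5=1 w0=0 w2=0 w6=0 clk=0
t2.Δ0 w7=1 w5=1 w0=0 w2=0 w6=0 clk=0
t2.Δ1 w7=1 w5=1 w0=0 w2=0 w6=0 clk=1
t2.Δ2 w7=1 w5=0 w0=0 w2=0 w6=0 clk=1
t2.Δ3 w7=1 w5=0 w0=1 w2=0 w6=0 clk=1
t3.Δ0 w7=1 w5=0 w0=1 w2=0 w6=0 clk=1
t3.Δ1 w7=1 w5=0 w0=1 w2=0 w6=0 clk=0
t4.Δ0 w7=1 w5=0 w0=1 w2=0 w6=0 clk=0
t4.Δ1 w7=1 w5=0 w0=1 w2=0 w6=0 clk=1
t4.Δ2 w7=1 w5=1 w0=1 w2=0 w6=0 clk=1
t4.Δ3 w7=1 w5=1 w0=0 w2=0 w6=0 clk=1
t5.Δ0 w7=1 w5=1 w0=0 w2=0 w6=0 clk=1
t5.Δ1 w7=1 w5=1 w0=0 w2=0 w6=0 clk=0
t6.Δ0 w7=1 w5=1 w0=0 w2=0 w6=0 clk=0
t6.Δ1 w7=1 w5=1 w0=0 w2=0 w6=0 clk=1
t6.Δ2 w7=1 w5=0 w0=0 w2=0 w6=0 clk=1
t6.Δ3 w7=1 w5=0 w0=1 w2=0 w6=0 clk=1
t7.Δ0 w7=1 w5=0 w0=1 w2=0 w6=0 clk=1
t7.Δ1 w7=1 w5=0 w0=1 w2=0 w6=0 clk=0
t8.Δ0 w7=1 w5=0 w0=1 w2=0 w6=0 clk=0
t8.Δ1 w7=1 w5=0 w0=1 w2=0 w6=0 clk=1
t8.Δ2 w7=1 w5=1 w0=1 w2=0 w6=0 clk=1
t8.Δ3 w7=1 w5=1 w0=0 w2=0 w6=0 clk=1
t9.Δ0 w7=1 w5=1 w0=0 w2=0 w6=0 clk=1
t9.Δ1 w7=1 w5=1 w0=0 w2=0 w6=0 clk=0
t10.Δ0 w7=1 w5=1 w0=0 w2=0 w6=0 clk=0
t10.Δ1 w7=1 w5=1 w0=0 w2=0 w6=0 clk=1
t10.Δ2 w7=1 w5=0 w0=0 w2=0 w6=0 clk=1
t10.Δ3 w7=1 w5=0 w0=1 w2=0 w6=0 clk=1
t11.Δ0 w7=1 w5=0 w0=1 w2=0 w6=0 clk=1
t11.Δ1 w7=1 w5=0 w0=1 w2=0 w6=0 clk=0
t12.Δ0 w7=1 w5=0 w0=1 w2=0 w6=0 clk=0
t12.Δ1 w7=1 w5=0 w0=1 w2=0 w6=0 clk=1
t12.Δ2 w7=1 w5=1 w0=1 w2=0 w6=0 clk=1
t12.Δ3 w7=1 w5=1 w0=0 w2=0 w6=0 clk=1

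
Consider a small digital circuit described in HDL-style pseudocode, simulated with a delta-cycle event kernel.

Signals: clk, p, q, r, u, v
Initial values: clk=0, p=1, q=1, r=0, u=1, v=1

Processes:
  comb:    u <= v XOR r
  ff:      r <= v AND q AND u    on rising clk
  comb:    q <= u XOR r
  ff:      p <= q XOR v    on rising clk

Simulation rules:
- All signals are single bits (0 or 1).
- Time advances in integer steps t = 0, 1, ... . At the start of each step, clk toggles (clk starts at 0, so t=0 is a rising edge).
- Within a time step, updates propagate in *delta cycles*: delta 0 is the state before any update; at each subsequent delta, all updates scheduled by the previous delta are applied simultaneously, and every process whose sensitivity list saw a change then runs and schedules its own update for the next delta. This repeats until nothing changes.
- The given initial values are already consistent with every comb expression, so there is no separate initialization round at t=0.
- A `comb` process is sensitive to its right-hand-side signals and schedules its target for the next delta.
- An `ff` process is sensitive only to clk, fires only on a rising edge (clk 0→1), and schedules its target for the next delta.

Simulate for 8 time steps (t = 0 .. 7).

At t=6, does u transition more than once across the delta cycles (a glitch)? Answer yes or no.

[bits: q,clk,p,v,u,r]
t=0: Δ0=101110 Δ1=111110 Δ2=110111 Δ3=010101 Δ4=110101 | 4Δ
t=1: Δ0=110101 Δ1=100101 | 1Δ
t=2: Δ0=100101 Δ1=110101 Δ2=110100 Δ3=010110 Δ4=110110 | 4Δ
t=3: Δ0=110110 Δ1=100110 | 1Δ
t=4: Δ0=100110 Δ1=110110 Δ2=110111 Δ3=010101 Δ4=110101 | 4Δ
t=5: Δ0=110101 Δ1=100101 | 1Δ
t=6: Δ0=100101 Δ1=110101 Δ2=110100 Δ3=010110 Δ4=110110 | 4Δ
t=7: Δ0=110110 Δ1=100110 | 1Δ

no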